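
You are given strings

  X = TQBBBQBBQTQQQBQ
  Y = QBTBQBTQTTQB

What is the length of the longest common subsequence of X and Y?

9

Match Q (X #2, Y #1); then B (X #3, Y #2); then B (X #5, Y #4); then Q (X #6, Y #5); then B (X #7, Y #6); then Q (X #9, Y #8); then T (X #10, Y #10); then Q (X #13, Y #11); then B (X #14, Y #12) — 9 characters in the same relative order in both, and the DP table's final entry dp[15][12] is also 9, so no common subsequence is longer.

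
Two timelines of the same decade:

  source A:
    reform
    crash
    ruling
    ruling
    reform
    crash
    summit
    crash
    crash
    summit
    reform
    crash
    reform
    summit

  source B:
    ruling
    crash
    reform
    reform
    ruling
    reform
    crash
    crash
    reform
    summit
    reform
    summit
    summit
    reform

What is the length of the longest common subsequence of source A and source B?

8

Pick reform (source A #1, source B #4); then ruling (source A #4, source B #5); then reform (source A #5, source B #6); then crash (source A #6, source B #7); then crash (source A #8, source B #8); then summit (source A #10, source B #10); then reform (source A #11, source B #11); then reform (source A #13, source B #14); all 8 events appear in both, in order. dp[14][14] = 8 confirms this is the maximum.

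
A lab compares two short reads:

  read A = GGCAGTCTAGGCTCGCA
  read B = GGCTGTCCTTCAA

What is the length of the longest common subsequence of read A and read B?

One common subsequence of length 10: G [1,1], then G [2,2], then C [3,3], then G [5,5], then T [6,6], then C [7,8], then T [8,9], then T [13,10], then C [14,11], then A [17,13]. The LCS DP gives dp[17][13] = 10, so this is optimal.

10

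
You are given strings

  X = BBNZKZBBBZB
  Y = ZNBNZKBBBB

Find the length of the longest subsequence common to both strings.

Let dp[i][j] be the LCS length of the first i characters of X and the first j characters of Y. dp[i][j] = dp[i-1][j-1]+1 when the i-th and j-th characters match, else max(dp[i-1][j], dp[i][j-1]).
    ·  Z  N  B  N  Z  K  B  B  B  B
 ·  0  0  0  0  0  0  0  0  0  0  0
 B  0  0  0  1  1  1  1  1  1  1  1
 B  0  0  0  1  1  1  1  2  2  2  2
 N  0  0  1  1  2  2  2  2  2  2  2
 Z  0  1  1  1  2  3  3  3  3  3  3
 K  0  1  1  1  2  3  4  4  4  4  4
 Z  0  1  1  1  2  3  4  4  4  4  4
 B  0  1  1  2  2  3  4  5  5  5  5
 B  0  1  1  2  2  3  4  5  6  6  6
 B  0  1  1  2  2  3  4  5  6  7  7
 Z  0  1  1  2  2  3  4  5  6  7  7
 B  0  1  1  2  2  3  4  5  6  7  8
dp[11][10] = 8. One LCS (by backtracking along matches): BNZKBBBB.

8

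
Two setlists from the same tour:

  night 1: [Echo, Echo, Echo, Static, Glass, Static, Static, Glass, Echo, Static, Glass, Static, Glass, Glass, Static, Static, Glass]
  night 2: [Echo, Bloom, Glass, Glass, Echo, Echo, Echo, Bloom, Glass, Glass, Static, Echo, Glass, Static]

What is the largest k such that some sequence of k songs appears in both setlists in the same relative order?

8

Taking Echo (night 1 #1, night 2 #5); then Echo (night 1 #2, night 2 #6); then Echo (night 1 #3, night 2 #7); then Glass (night 1 #5, night 2 #10); then Static (night 1 #7, night 2 #11); then Echo (night 1 #9, night 2 #12); then Glass (night 1 #14, night 2 #13); then Static (night 1 #16, night 2 #14) gives a common subsequence of length 8. The LCS DP gives dp[17][14] = 8, so this is optimal.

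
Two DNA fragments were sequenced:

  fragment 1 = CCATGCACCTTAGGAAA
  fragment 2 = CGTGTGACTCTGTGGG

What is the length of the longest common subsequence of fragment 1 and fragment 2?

10

Taking C [1,1], then T [4,5], then G [5,6], then A [7,7], then C [8,8], then C [9,10], then T [10,11], then T [11,13], then G [13,15], then G [14,16] gives a common subsequence of length 10, and the DP table's final entry dp[17][16] is also 10, so no common subsequence is longer.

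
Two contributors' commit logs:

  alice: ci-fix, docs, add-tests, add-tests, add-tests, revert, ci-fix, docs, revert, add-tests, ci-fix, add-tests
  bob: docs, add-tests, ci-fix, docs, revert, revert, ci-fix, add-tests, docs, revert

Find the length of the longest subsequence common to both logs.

7

Pick docs [2,1], add-tests [5,2], ci-fix [7,3], docs [8,4], revert [9,6], ci-fix [11,7], add-tests [12,8]; all 7 commits appear in both, in order, and the DP table's final entry dp[12][10] is also 7, so no common subsequence is longer.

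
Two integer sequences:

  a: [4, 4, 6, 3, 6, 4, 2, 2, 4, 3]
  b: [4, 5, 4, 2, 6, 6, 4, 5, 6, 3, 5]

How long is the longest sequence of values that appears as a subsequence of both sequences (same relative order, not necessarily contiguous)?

6

Pick 4 [1,1], 4 [2,3], 6 [3,5], 6 [5,6], 4 [6,7], 3 [10,10]; all 6 values appear in both, in order. Since dp[10][11] = 6, nothing longer is possible.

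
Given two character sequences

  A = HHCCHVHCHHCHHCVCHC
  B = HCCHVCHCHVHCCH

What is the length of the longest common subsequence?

Match H at A[2]=B[1]; then C at A[3]=B[2]; then C at A[4]=B[3]; then H at A[5]=B[4]; then V at A[6]=B[5]; then C at A[8]=B[6]; then H at A[10]=B[7]; then C at A[11]=B[8]; then H at A[12]=B[9]; then H at A[13]=B[11]; then C at A[14]=B[12]; then C at A[16]=B[13]; then H at A[17]=B[14] — 13 characters in the same relative order in both. dp[18][14] = 13 confirms this is the maximum.

13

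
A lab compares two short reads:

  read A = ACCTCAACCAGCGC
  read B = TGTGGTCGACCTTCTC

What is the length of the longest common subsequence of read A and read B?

7

Match T [4,6], then C [5,7], then A [7,9], then C [8,10], then C [9,11], then C [12,14], then C [14,16] — 7 bases in the same relative order in both. dp[14][16] = 7 confirms this is the maximum.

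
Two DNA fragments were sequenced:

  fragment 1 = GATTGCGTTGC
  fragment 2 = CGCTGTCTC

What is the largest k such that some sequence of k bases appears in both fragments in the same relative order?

6

Pick G (fragment 1 #1, fragment 2 #2); then T (fragment 1 #3, fragment 2 #4); then T (fragment 1 #4, fragment 2 #6); then C (fragment 1 #6, fragment 2 #7); then T (fragment 1 #9, fragment 2 #8); then C (fragment 1 #11, fragment 2 #9); all 6 bases appear in both, in order, and the DP table's final entry dp[11][9] is also 6, so no common subsequence is longer.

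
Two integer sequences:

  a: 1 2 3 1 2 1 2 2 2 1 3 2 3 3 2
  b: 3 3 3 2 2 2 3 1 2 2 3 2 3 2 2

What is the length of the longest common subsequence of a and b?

9

Match 2 [2,6], 3 [3,7], 1 [4,8], 2 [5,9], 2 [7,10], 2 [9,12], 3 [11,13], 2 [12,14], 2 [15,15] — 9 values in the same relative order in both. The LCS DP gives dp[15][15] = 9, so this is optimal.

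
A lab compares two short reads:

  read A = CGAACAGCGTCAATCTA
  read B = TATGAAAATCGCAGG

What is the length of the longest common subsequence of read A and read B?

8

Pick G [2,4]; then A [3,6]; then A [4,7]; then A [6,8]; then C [8,10]; then G [9,11]; then C [11,12]; then A [12,13]; all 8 bases appear in both, in order. dp[17][15] = 8 confirms this is the maximum.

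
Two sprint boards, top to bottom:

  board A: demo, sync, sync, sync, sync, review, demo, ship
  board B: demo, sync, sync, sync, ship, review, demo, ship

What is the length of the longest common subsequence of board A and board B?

Match demo at board A[1]=board B[1] → sync at board A[2]=board B[2] → sync at board A[3]=board B[3] → sync at board A[4]=board B[4] → review at board A[6]=board B[6] → demo at board A[7]=board B[7] → ship at board A[8]=board B[8] — 7 tasks in the same relative order in both, and the DP table's final entry dp[8][8] is also 7, so no common subsequence is longer.

7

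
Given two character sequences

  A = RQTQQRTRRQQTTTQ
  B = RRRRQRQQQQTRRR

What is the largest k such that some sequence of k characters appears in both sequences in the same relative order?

Taking R [1,6], Q [2,8], Q [4,9], Q [5,10], R [6,12], R [8,13], R [9,14] gives a common subsequence of length 7. dp[15][14] = 7 confirms this is the maximum.

7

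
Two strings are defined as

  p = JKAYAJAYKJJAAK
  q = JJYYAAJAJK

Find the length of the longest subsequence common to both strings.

7

Let dp[i][j] be the LCS length of the first i characters of p and the first j characters of q. dp[i][j] = dp[i-1][j-1]+1 when the i-th and j-th characters match, else max(dp[i-1][j], dp[i][j-1]).
    ·  J  J  Y  Y  A  A  J  A  J  K
 ·  0  0  0  0  0  0  0  0  0  0  0
 J  0  1  1  1  1  1  1  1  1  1  1
 K  0  1  1  1  1  1  1  1  1  1  2
 A  0  1  1  1  1  2  2  2  2  2  2
 Y  0  1  1  2  2  2  2  2  2  2  2
 A  0  1  1  2  2  3  3  3  3  3  3
 J  0  1  2  2  2  3  3  4  4  4  4
 A  0  1  2  2  2  3  4  4  5  5  5
 Y  0  1  2  3  3  3  4  4  5  5  5
 K  0  1  2  3  3  3  4  4  5  5  6
 J  0  1  2  3  3  3  4  5  5  6  6
 J  0  1  2  3  3  3  4  5  5  6  6
 A  0  1  2  3  3  4  4  5  6  6  6
 A  0  1  2  3  3  4  5  5  6  6  6
 K  0  1  2  3  3  4  5  5  6  6  7
dp[14][10] = 7. One LCS (by backtracking along matches): JAAJAJK.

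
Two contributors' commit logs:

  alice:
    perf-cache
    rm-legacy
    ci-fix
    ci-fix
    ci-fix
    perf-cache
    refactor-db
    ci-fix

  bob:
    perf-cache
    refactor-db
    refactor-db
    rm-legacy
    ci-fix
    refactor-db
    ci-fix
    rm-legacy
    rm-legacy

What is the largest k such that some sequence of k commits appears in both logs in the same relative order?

5

One common subsequence of length 5: perf-cache at alice[1]=bob[1], then rm-legacy at alice[2]=bob[4], then ci-fix at alice[5]=bob[5], then refactor-db at alice[7]=bob[6], then ci-fix at alice[8]=bob[7]. dp[8][9] = 5 confirms this is the maximum.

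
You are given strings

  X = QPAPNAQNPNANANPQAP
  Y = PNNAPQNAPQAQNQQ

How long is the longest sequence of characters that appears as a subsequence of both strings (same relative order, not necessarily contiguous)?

9

Pick P (X #2, Y #1) → A (X #3, Y #4) → P (X #4, Y #5) → N (X #5, Y #7) → A (X #6, Y #8) → Q (X #7, Y #10) → A (X #11, Y #11) → N (X #12, Y #13) → Q (X #16, Y #15); all 9 characters appear in both, in order. The LCS DP gives dp[18][15] = 9, so this is optimal.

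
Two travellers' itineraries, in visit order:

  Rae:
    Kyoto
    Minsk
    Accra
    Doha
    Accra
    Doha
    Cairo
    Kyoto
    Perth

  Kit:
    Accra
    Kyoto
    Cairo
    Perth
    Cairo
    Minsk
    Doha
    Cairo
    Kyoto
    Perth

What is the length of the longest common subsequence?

Match Kyoto [1,2] → Minsk [2,6] → Doha [6,7] → Cairo [7,8] → Kyoto [8,9] → Perth [9,10] — 6 stops in the same relative order in both, and the DP table's final entry dp[9][10] is also 6, so no common subsequence is longer.

6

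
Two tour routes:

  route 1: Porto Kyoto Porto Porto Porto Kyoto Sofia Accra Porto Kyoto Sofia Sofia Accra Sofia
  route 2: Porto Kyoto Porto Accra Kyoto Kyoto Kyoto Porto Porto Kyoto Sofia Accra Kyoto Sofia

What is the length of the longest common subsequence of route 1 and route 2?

Pick Porto at route 1[1]=route 2[1], Kyoto at route 1[2]=route 2[2], Porto at route 1[3]=route 2[3], Porto at route 1[4]=route 2[8], Porto at route 1[5]=route 2[9], Kyoto at route 1[6]=route 2[10], Sofia at route 1[7]=route 2[11], Accra at route 1[8]=route 2[12], Kyoto at route 1[10]=route 2[13], Sofia at route 1[14]=route 2[14]; all 10 stops appear in both, in order. The LCS DP gives dp[14][14] = 10, so this is optimal.

10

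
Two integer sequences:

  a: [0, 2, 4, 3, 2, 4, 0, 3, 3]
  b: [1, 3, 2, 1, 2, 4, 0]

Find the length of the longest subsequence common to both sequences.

Match 2 at a[2]=b[3], 2 at a[5]=b[5], 4 at a[6]=b[6], 0 at a[7]=b[7] — 4 values in the same relative order in both, and the DP table's final entry dp[9][7] is also 4, so no common subsequence is longer.

4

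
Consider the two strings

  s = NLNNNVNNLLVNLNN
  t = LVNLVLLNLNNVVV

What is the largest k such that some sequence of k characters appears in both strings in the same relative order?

9

Taking N (s #1, t #3) → L (s #2, t #4) → V (s #6, t #5) → L (s #9, t #6) → L (s #10, t #7) → N (s #12, t #8) → L (s #13, t #9) → N (s #14, t #10) → N (s #15, t #11) gives a common subsequence of length 9, and the DP table's final entry dp[15][14] is also 9, so no common subsequence is longer.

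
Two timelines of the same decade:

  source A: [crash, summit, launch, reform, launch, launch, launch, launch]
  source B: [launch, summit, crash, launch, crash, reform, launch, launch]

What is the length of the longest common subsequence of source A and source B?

5

Taking crash [1,3], then launch [3,4], then reform [4,6], then launch [7,7], then launch [8,8] gives a common subsequence of length 5. dp[8][8] = 5 confirms this is the maximum.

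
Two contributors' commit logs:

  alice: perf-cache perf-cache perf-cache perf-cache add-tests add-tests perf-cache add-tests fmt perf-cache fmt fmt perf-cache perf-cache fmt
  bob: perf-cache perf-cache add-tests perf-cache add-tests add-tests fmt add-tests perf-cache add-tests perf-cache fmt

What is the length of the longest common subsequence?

One common subsequence of length 9: perf-cache at alice[1]=bob[1] → perf-cache at alice[2]=bob[2] → perf-cache at alice[3]=bob[4] → add-tests at alice[5]=bob[6] → add-tests at alice[6]=bob[8] → perf-cache at alice[7]=bob[9] → add-tests at alice[8]=bob[10] → perf-cache at alice[14]=bob[11] → fmt at alice[15]=bob[12]. Since dp[15][12] = 9, nothing longer is possible.

9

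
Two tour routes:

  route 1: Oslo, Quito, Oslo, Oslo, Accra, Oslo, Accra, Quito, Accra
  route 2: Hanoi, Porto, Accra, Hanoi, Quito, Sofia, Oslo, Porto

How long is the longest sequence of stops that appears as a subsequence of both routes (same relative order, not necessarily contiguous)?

Match Quito [2,5], Oslo [3,7] — 2 stops in the same relative order in both. dp[9][8] = 2 confirms this is the maximum.

2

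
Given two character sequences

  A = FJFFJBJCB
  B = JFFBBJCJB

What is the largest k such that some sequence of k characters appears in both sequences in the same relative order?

7

Taking J (A #2, B #1); then F (A #3, B #2); then F (A #4, B #3); then B (A #6, B #5); then J (A #7, B #6); then C (A #8, B #7); then B (A #9, B #9) gives a common subsequence of length 7, and the DP table's final entry dp[9][9] is also 7, so no common subsequence is longer.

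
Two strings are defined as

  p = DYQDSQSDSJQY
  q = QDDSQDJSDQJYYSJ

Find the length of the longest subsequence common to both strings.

Match D (p #1, q #2), then D (p #4, q #3), then S (p #5, q #4), then Q (p #6, q #5), then S (p #7, q #8), then D (p #8, q #9), then S (p #9, q #14), then J (p #10, q #15) — 8 characters in the same relative order in both, and the DP table's final entry dp[12][15] is also 8, so no common subsequence is longer.

8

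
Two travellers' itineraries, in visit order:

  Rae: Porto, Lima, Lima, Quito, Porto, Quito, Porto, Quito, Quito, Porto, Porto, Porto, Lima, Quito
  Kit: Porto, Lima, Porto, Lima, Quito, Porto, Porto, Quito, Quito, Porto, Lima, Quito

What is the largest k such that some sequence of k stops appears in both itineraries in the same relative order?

One common subsequence of length 11: Porto [1,1], Lima [2,2], Lima [3,4], Quito [4,5], Porto [5,6], Porto [7,7], Quito [8,8], Quito [9,9], Porto [12,10], Lima [13,11], Quito [14,12]. The LCS DP gives dp[14][12] = 11, so this is optimal.

11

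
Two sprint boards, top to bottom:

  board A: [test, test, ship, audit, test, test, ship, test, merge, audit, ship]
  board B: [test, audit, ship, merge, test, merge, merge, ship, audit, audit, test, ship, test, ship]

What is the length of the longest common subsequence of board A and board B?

8

Taking test (board A #1, board B #1); then test (board A #2, board B #5); then ship (board A #3, board B #8); then audit (board A #4, board B #10); then test (board A #6, board B #11); then ship (board A #7, board B #12); then test (board A #8, board B #13); then ship (board A #11, board B #14) gives a common subsequence of length 8. The LCS DP gives dp[11][14] = 8, so this is optimal.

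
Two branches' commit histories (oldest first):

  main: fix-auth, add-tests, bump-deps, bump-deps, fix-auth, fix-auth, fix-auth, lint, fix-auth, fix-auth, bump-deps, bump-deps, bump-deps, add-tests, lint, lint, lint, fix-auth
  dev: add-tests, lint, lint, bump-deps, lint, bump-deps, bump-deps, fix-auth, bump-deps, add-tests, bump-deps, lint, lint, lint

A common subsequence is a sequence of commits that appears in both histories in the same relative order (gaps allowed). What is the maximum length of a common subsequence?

10

Taking add-tests at main[2]=dev[1], bump-deps at main[4]=dev[4], lint at main[8]=dev[5], bump-deps at main[11]=dev[6], bump-deps at main[12]=dev[7], bump-deps at main[13]=dev[9], add-tests at main[14]=dev[10], lint at main[15]=dev[12], lint at main[16]=dev[13], lint at main[17]=dev[14] gives a common subsequence of length 10. dp[18][14] = 10 confirms this is the maximum.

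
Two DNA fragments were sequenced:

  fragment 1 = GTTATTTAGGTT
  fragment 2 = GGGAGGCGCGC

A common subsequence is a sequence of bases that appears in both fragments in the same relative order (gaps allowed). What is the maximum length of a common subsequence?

4

Pick G (fragment 1 #1, fragment 2 #3); then A (fragment 1 #4, fragment 2 #4); then G (fragment 1 #9, fragment 2 #8); then G (fragment 1 #10, fragment 2 #10); all 4 bases appear in both, in order, and the DP table's final entry dp[12][11] is also 4, so no common subsequence is longer.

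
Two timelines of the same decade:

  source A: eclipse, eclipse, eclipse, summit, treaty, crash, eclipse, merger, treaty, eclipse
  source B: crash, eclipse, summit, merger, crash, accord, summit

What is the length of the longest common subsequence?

Pick eclipse (source A #3, source B #2), then summit (source A #4, source B #3), then crash (source A #6, source B #5); all 3 events appear in both, in order, and the DP table's final entry dp[10][7] is also 3, so no common subsequence is longer.

3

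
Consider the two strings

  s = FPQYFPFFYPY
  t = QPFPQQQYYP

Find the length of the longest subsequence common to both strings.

Taking F [1,3] → P [2,4] → Q [3,7] → Y [4,8] → Y [9,9] → P [10,10] gives a common subsequence of length 6, and the DP table's final entry dp[11][10] is also 6, so no common subsequence is longer.

6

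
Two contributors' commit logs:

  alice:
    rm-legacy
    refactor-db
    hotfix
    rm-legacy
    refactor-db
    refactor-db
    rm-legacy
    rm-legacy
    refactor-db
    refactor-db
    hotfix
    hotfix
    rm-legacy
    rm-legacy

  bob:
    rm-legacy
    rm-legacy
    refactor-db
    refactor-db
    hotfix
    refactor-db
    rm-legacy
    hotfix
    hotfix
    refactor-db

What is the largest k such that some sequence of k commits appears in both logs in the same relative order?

7

Pick rm-legacy at alice[1]=bob[2], refactor-db at alice[2]=bob[4], hotfix at alice[3]=bob[5], refactor-db at alice[6]=bob[6], rm-legacy at alice[8]=bob[7], hotfix at alice[11]=bob[8], hotfix at alice[12]=bob[9]; all 7 commits appear in both, in order. Since dp[14][10] = 7, nothing longer is possible.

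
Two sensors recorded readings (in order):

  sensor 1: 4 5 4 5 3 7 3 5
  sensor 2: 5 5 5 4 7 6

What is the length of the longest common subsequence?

3

One common subsequence of length 3: 5 at sensor 1[2]=sensor 2[3], 4 at sensor 1[3]=sensor 2[4], 7 at sensor 1[6]=sensor 2[5]. Since dp[8][6] = 3, nothing longer is possible.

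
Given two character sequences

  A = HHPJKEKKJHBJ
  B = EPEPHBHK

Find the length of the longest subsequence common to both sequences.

4

Let dp[i][j] be the LCS length of the first i characters of A and the first j characters of B. dp[i][j] = dp[i-1][j-1]+1 when the i-th and j-th characters match, else max(dp[i-1][j], dp[i][j-1]).
    ·  E  P  E  P  H  B  H  K
 ·  0  0  0  0  0  0  0  0  0
 H  0  0  0  0  0  1  1  1  1
 H  0  0  0  0  0  1  1  2  2
 P  0  0  1  1  1  1  1  2  2
 J  0  0  1  1  1  1  1  2  2
 K  0  0  1  1  1  1  1  2  3
 E  0  1  1  2  2  2  2  2  3
 K  0  1  1  2  2  2  2  2  3
 K  0  1  1  2  2  2  2  2  3
 J  0  1  1  2  2  2  2  2  3
 H  0  1  1  2  2  3  3  3  3
 B  0  1  1  2  2  3  4  4  4
 J  0  1  1  2  2  3  4  4  4
dp[12][8] = 4. One LCS (by backtracking along matches): PEHB.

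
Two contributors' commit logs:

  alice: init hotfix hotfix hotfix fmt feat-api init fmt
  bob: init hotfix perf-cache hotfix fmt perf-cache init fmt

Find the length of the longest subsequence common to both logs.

Match init [1,1], then hotfix [2,2], then hotfix [4,4], then fmt [5,5], then init [7,7], then fmt [8,8] — 6 commits in the same relative order in both. Since dp[8][8] = 6, nothing longer is possible.

6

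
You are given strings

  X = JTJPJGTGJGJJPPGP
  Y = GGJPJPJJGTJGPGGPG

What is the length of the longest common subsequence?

11

One common subsequence of length 11: J [1,3] → J [3,5] → P [4,6] → J [5,8] → G [6,9] → T [7,10] → J [9,11] → G [10,12] → P [13,13] → P [14,16] → G [15,17]. dp[16][17] = 11 confirms this is the maximum.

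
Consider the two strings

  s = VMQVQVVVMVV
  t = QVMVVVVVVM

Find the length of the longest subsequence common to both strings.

8

Let dp[i][j] be the LCS length of the first i characters of s and the first j characters of t. dp[i][j] = dp[i-1][j-1]+1 when the i-th and j-th characters match, else max(dp[i-1][j], dp[i][j-1]).
    ·  Q  V  M  V  V  V  V  V  V  M
 ·  0  0  0  0  0  0  0  0  0  0  0
 V  0  0  1  1  1  1  1  1  1  1  1
 M  0  0  1  2  2  2  2  2  2  2  2
 Q  0  1  1  2  2  2  2  2  2  2  2
 V  0  1  2  2  3  3  3  3  3  3  3
 Q  0  1  2  2  3  3  3  3  3  3  3
 V  0  1  2  2  3  4  4  4  4  4  4
 V  0  1  2  2  3  4  5  5  5  5  5
 V  0  1  2  2  3  4  5  6  6  6  6
 M  0  1  2  3  3  4  5  6  6  6  7
 V  0  1  2  3  4  4  5  6  7  7  7
 V  0  1  2  3  4  5  5  6  7  8  8
dp[11][10] = 8. One LCS (by backtracking along matches): VMVVVVVV.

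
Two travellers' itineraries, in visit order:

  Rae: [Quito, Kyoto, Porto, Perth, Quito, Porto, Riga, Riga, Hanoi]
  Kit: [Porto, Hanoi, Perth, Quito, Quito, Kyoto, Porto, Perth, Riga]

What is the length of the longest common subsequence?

Pick Quito [1,5], then Kyoto [2,6], then Porto [3,7], then Perth [4,8], then Riga [8,9]; all 5 stops appear in both, in order. Since dp[9][9] = 5, nothing longer is possible.

5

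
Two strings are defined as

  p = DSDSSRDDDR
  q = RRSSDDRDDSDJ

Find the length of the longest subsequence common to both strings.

Pick D [1,5], then D [3,6], then R [6,7], then D [7,8], then D [8,9], then D [9,11]; all 6 characters appear in both, in order. dp[10][12] = 6 confirms this is the maximum.

6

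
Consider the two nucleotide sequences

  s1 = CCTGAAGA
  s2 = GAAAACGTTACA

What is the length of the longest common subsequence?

Match G [4,1] → A [5,4] → A [6,5] → G [7,7] → A [8,12] — 5 bases in the same relative order in both. dp[8][12] = 5 confirms this is the maximum.

5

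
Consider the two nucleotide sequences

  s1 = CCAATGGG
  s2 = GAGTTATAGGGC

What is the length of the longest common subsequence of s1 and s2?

6

Let dp[i][j] be the LCS length of the first i bases of s1 and the first j bases of s2. dp[i][j] = dp[i-1][j-1]+1 when the i-th and j-th bases match, else max(dp[i-1][j], dp[i][j-1]).
    ·  G  A  G  T  T  A  T  A  G  G  G  C
 ·  0  0  0  0  0  0  0  0  0  0  0  0  0
 C  0  0  0  0  0  0  0  0  0  0  0  0  1
 C  0  0  0  0  0  0  0  0  0  0  0  0  1
 A  0  0  1  1  1  1  1  1  1  1  1  1  1
 A  0  0  1  1  1  1  2  2  2  2  2  2  2
 T  0  0  1  1  2  2  2  3  3  3  3  3  3
 G  0  1  1  2  2  2  2  3  3  4  4  4  4
 G  0  1  1  2  2  2  2  3  3  4  5  5  5
 G  0  1  1  2  2  2  2  3  3  4  5  6  6
dp[8][12] = 6. One LCS (by backtracking along matches): AATGGG.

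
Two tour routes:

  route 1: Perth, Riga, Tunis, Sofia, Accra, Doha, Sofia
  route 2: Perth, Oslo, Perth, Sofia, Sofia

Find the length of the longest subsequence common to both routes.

3

Taking Perth (route 1 #1, route 2 #3), then Sofia (route 1 #4, route 2 #4), then Sofia (route 1 #7, route 2 #5) gives a common subsequence of length 3. dp[7][5] = 3 confirms this is the maximum.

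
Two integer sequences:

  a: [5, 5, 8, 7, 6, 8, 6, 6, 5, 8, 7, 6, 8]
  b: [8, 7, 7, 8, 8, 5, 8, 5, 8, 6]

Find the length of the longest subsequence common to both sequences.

Let dp[i][j] be the LCS length of the first i values of a and the first j values of b. dp[i][j] = dp[i-1][j-1]+1 when the i-th and j-th values match, else max(dp[i-1][j], dp[i][j-1]).
    ·  8  7  7  8  8  5  8  5  8  6
 ·  0  0  0  0  0  0  0  0  0  0  0
 5  0  0  0  0  0  0  1  1  1  1  1
 5  0  0  0  0  0  0  1  1  2  2  2
 8  0  1  1  1  1  1  1  2  2  3  3
 7  0  1  2  2  2  2  2  2  2  3  3
 6  0  1  2  2  2  2  2  2  2  3  4
 8  0  1  2  2  3  3  3  3  3  3  4
 6  0  1  2  2  3  3  3  3  3  3  4
 6  0  1  2  2  3  3  3  3  3  3  4
 5  0  1  2  2  3  3  4  4  4  4  4
 8  0  1  2  2  3  4  4  5  5  5  5
 7  0  1  2  3  3  4  4  5  5  5  5
 6  0  1  2  3  3  4  4  5  5  5  6
 8  0  1  2  3  4  4  4  5  5  6  6
dp[13][10] = 6. One LCS (by backtracking along matches): 8, 7, 8, 5, 8, 6.

6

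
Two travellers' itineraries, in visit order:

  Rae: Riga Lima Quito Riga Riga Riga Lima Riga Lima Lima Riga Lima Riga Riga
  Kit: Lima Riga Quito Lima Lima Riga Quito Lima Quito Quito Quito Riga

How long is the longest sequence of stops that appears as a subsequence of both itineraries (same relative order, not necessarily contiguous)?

Taking Riga (Rae #1, Kit #2); then Quito (Rae #3, Kit #3); then Lima (Rae #9, Kit #4); then Lima (Rae #10, Kit #5); then Riga (Rae #11, Kit #6); then Lima (Rae #12, Kit #8); then Riga (Rae #14, Kit #12) gives a common subsequence of length 7. dp[14][12] = 7 confirms this is the maximum.

7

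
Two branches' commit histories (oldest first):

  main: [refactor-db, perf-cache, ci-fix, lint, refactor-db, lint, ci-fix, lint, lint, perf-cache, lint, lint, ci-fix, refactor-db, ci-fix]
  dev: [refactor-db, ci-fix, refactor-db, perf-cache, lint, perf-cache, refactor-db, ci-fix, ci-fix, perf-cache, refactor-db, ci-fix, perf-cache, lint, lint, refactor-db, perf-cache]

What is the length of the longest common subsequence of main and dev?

9

Taking refactor-db at main[1]=dev[3], perf-cache at main[2]=dev[6], ci-fix at main[3]=dev[9], refactor-db at main[5]=dev[11], ci-fix at main[7]=dev[12], perf-cache at main[10]=dev[13], lint at main[11]=dev[14], lint at main[12]=dev[15], refactor-db at main[14]=dev[16] gives a common subsequence of length 9. The LCS DP gives dp[15][17] = 9, so this is optimal.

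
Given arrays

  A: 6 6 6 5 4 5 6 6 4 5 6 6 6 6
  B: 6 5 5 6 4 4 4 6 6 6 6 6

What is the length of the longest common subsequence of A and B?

Match 6 [3,1], then 5 [4,2], then 5 [6,3], then 6 [7,4], then 6 [8,8], then 6 [11,9], then 6 [12,10], then 6 [13,11], then 6 [14,12] — 9 values in the same relative order in both, and the DP table's final entry dp[14][12] is also 9, so no common subsequence is longer.

9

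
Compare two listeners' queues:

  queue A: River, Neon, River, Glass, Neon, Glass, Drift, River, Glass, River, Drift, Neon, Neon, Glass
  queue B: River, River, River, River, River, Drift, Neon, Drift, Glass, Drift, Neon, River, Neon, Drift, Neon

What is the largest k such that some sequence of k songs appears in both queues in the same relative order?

Taking River [1,4], River [3,5], Neon [5,7], Glass [6,9], Drift [7,10], River [8,12], Drift [11,14], Neon [13,15] gives a common subsequence of length 8. dp[14][15] = 8 confirms this is the maximum.

8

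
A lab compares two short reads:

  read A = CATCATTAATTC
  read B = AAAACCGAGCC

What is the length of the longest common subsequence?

Let dp[i][j] be the LCS length of the first i bases of read A and the first j bases of read B. dp[i][j] = dp[i-1][j-1]+1 when the i-th and j-th bases match, else max(dp[i-1][j], dp[i][j-1]).
    ·  A  A  A  A  C  C  G  A  G  C  C
 ·  0  0  0  0  0  0  0  0  0  0  0  0
 C  0  0  0  0  0  1  1  1  1  1  1  1
 A  0  1  1  1  1  1  1  1  2  2  2  2
 T  0  1  1  1  1  1  1  1  2  2  2  2
 C  0  1  1  1  1  2  2  2  2  2  3  3
 A  0  1  2  2  2  2  2  2  3  3  3  3
 T  0  1  2  2  2  2  2  2  3  3  3  3
 T  0  1  2  2  2  2  2  2  3  3  3  3
 A  0  1  2  3  3  3  3  3  3  3  3  3
 A  0  1  2  3  4  4  4  4  4  4  4  4
 T  0  1  2  3  4  4  4  4  4  4  4  4
 T  0  1  2  3  4  4  4  4  4  4  4  4
 C  0  1  2  3  4  5  5  5  5  5  5  5
dp[12][11] = 5. One LCS (by backtracking along matches): AAAAC.

5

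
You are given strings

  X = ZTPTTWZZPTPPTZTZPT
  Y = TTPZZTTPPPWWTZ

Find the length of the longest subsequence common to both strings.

One common subsequence of length 9: T (X #2, Y #2) → P (X #3, Y #3) → T (X #4, Y #6) → T (X #5, Y #7) → P (X #9, Y #8) → P (X #11, Y #9) → P (X #12, Y #10) → T (X #15, Y #13) → Z (X #16, Y #14). Since dp[18][14] = 9, nothing longer is possible.

9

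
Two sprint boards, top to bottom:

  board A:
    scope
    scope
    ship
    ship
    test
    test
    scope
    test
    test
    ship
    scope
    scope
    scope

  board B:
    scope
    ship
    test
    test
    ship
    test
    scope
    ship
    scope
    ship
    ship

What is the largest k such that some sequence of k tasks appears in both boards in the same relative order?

Taking scope [2,1]; then ship [3,2]; then ship [4,5]; then test [6,6]; then scope [7,7]; then ship [10,8]; then scope [11,9] gives a common subsequence of length 7. Since dp[13][11] = 7, nothing longer is possible.

7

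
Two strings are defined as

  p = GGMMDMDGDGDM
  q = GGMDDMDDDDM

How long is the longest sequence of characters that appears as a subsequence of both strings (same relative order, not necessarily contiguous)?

9

Let dp[i][j] be the LCS length of the first i characters of p and the first j characters of q. dp[i][j] = dp[i-1][j-1]+1 when the i-th and j-th characters match, else max(dp[i-1][j], dp[i][j-1]).
    ·  G  G  M  D  D  M  D  D  D  D  M
 ·  0  0  0  0  0  0  0  0  0  0  0  0
 G  0  1  1  1  1  1  1  1  1  1  1  1
 G  0  1  2  2  2  2  2  2  2  2  2  2
 M  0  1  2  3  3  3  3  3  3  3  3  3
 M  0  1  2  3  3  3  4  4  4  4  4  4
 D  0  1  2  3  4  4  4  5  5  5  5  5
 M  0  1  2  3  4  4  5  5  5  5  5  6
 D  0  1  2  3  4  5  5  6  6  6  6  6
 G  0  1  2  3  4  5  5  6  6  6  6  6
 D  0  1  2  3  4  5  5  6  7  7  7  7
 G  0  1  2  3  4  5  5  6  7  7  7  7
 D  0  1  2  3  4  5  5  6  7  8  8  8
 M  0  1  2  3  4  5  6  6  7  8  8  9
dp[12][11] = 9. One LCS (by backtracking along matches): GGMMDDDDM.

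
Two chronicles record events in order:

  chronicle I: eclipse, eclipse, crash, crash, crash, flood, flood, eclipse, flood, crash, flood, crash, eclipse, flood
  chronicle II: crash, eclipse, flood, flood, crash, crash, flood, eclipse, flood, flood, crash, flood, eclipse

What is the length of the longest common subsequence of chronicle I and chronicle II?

9

Pick eclipse at chronicle I[1]=chronicle II[2], crash at chronicle I[4]=chronicle II[5], crash at chronicle I[5]=chronicle II[6], flood at chronicle I[6]=chronicle II[7], flood at chronicle I[7]=chronicle II[9], flood at chronicle I[9]=chronicle II[10], crash at chronicle I[10]=chronicle II[11], flood at chronicle I[11]=chronicle II[12], eclipse at chronicle I[13]=chronicle II[13]; all 9 events appear in both, in order. dp[14][13] = 9 confirms this is the maximum.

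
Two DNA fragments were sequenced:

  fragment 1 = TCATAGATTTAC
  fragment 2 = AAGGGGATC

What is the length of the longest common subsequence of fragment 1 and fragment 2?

Pick A [3,1], then A [5,2], then G [6,6], then A [7,7], then T [10,8], then C [12,9]; all 6 bases appear in both, in order. The LCS DP gives dp[12][9] = 6, so this is optimal.

6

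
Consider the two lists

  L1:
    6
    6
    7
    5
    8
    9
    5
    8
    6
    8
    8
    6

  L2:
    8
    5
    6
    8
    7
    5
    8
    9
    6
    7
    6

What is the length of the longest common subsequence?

7

One common subsequence of length 7: 6 (L1 #1, L2 #3), 7 (L1 #3, L2 #5), 5 (L1 #4, L2 #6), 8 (L1 #5, L2 #7), 9 (L1 #6, L2 #8), 6 (L1 #9, L2 #9), 6 (L1 #12, L2 #11), and the DP table's final entry dp[12][11] is also 7, so no common subsequence is longer.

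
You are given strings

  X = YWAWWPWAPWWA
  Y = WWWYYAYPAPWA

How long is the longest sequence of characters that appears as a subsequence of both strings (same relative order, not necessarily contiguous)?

8

Match W (X #2, Y #1); then W (X #4, Y #2); then W (X #5, Y #3); then P (X #6, Y #8); then A (X #8, Y #9); then P (X #9, Y #10); then W (X #11, Y #11); then A (X #12, Y #12) — 8 characters in the same relative order in both. Since dp[12][12] = 8, nothing longer is possible.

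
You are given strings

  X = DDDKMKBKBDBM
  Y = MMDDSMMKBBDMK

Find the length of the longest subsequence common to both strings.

8

Pick D [1,3], then D [2,4], then M [5,7], then K [6,8], then B [7,9], then B [9,10], then D [10,11], then M [12,12]; all 8 characters appear in both, in order, and the DP table's final entry dp[12][13] is also 8, so no common subsequence is longer.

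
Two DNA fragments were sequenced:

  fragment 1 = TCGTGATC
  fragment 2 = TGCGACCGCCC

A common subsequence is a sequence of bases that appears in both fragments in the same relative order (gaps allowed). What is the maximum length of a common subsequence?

Match T (fragment 1 #1, fragment 2 #1) → C (fragment 1 #2, fragment 2 #3) → G (fragment 1 #3, fragment 2 #4) → G (fragment 1 #5, fragment 2 #8) → C (fragment 1 #8, fragment 2 #11) — 5 bases in the same relative order in both. The LCS DP gives dp[8][11] = 5, so this is optimal.

5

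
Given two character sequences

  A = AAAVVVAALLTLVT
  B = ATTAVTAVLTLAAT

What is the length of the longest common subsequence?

8

One common subsequence of length 8: A [1,1], A [2,4], A [3,7], V [6,8], L [10,9], T [11,10], L [12,11], T [14,14]. The LCS DP gives dp[14][14] = 8, so this is optimal.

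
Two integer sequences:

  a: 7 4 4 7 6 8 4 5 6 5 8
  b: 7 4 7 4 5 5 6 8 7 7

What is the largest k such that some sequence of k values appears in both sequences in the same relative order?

7

Let dp[i][j] be the LCS length of the first i values of a and the first j values of b. dp[i][j] = dp[i-1][j-1]+1 when the i-th and j-th values match, else max(dp[i-1][j], dp[i][j-1]).
    ·  7  4  7  4  5  5  6  8  7  7
 ·  0  0  0  0  0  0  0  0  0  0  0
 7  0  1  1  1  1  1  1  1  1  1  1
 4  0  1  2  2  2  2  2  2  2  2  2
 4  0  1  2  2  3  3  3  3  3  3  3
 7  0  1  2  3  3  3  3  3  3  4  4
 6  0  1  2  3  3  3  3  4  4  4  4
 8  0  1  2  3  3  3  3  4  5  5  5
 4  0  1  2  3  4  4  4  4  5  5  5
 5  0  1  2  3  4  5  5  5  5  5  5
 6  0  1  2  3  4  5  5  6  6  6  6
 5  0  1  2  3  4  5  6  6  6  6  6
 8  0  1  2  3  4  5  6  6  7  7  7
dp[11][10] = 7. One LCS (by backtracking along matches): 7, 4, 7, 4, 5, 6, 8.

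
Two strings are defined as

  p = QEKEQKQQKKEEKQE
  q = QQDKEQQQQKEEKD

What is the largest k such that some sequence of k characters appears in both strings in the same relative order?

10

Pick Q [1,2], then K [3,4], then E [4,5], then Q [5,7], then Q [7,8], then Q [8,9], then K [10,10], then E [11,11], then E [12,12], then K [13,13]; all 10 characters appear in both, in order. The LCS DP gives dp[15][14] = 10, so this is optimal.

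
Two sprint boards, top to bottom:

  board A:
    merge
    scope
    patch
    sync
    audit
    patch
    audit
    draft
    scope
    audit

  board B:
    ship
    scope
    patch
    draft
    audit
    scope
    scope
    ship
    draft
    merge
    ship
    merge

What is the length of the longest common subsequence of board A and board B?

4

One common subsequence of length 4: scope at board A[2]=board B[2], patch at board A[3]=board B[3], audit at board A[5]=board B[5], draft at board A[8]=board B[9], and the DP table's final entry dp[10][12] is also 4, so no common subsequence is longer.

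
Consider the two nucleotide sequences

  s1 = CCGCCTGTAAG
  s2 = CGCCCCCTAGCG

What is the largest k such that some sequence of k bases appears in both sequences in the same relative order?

Let dp[i][j] be the LCS length of the first i bases of s1 and the first j bases of s2. dp[i][j] = dp[i-1][j-1]+1 when the i-th and j-th bases match, else max(dp[i-1][j], dp[i][j-1]).
    ·  C  G  C  C  C  C  C  T  A  G  C  G
 ·  0  0  0  0  0  0  0  0  0  0  0  0  0
 C  0  1  1  1  1  1  1  1  1  1  1  1  1
 C  0  1  1  2  2  2  2  2  2  2  2  2  2
 G  0  1  2  2  2  2  2  2  2  2  3  3  3
 C  0  1  2  3  3  3  3  3  3  3  3  4  4
 C  0  1  2  3  4  4  4  4  4  4  4  4  4
 T  0  1  2  3  4  4  4  4  5  5  5  5  5
 G  0  1  2  3  4  4  4  4  5  5  6  6  6
 T  0  1  2  3  4  4  4  4  5  5  6  6  6
 A  0  1  2  3  4  4  4  4  5  6  6  6  6
 A  0  1  2  3  4  4  4  4  5  6  6  6  6
 G  0  1  2  3  4  4  4  4  5  6  7  7  7
dp[11][12] = 7. One LCS (by backtracking along matches): CCCCTGG.

7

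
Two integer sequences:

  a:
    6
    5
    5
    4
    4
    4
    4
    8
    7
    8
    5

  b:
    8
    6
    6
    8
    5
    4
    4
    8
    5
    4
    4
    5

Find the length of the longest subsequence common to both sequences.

7

Match 6 at a[1]=b[3]; then 5 at a[3]=b[5]; then 4 at a[4]=b[6]; then 4 at a[5]=b[7]; then 4 at a[6]=b[10]; then 4 at a[7]=b[11]; then 5 at a[11]=b[12] — 7 values in the same relative order in both, and the DP table's final entry dp[11][12] is also 7, so no common subsequence is longer.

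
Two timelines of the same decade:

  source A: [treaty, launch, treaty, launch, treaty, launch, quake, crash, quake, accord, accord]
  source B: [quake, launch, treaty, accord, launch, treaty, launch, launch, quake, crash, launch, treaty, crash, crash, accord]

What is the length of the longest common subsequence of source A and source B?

8

One common subsequence of length 8: treaty (source A #1, source B #3); then launch (source A #2, source B #5); then treaty (source A #3, source B #6); then launch (source A #4, source B #7); then launch (source A #6, source B #8); then quake (source A #7, source B #9); then crash (source A #8, source B #14); then accord (source A #11, source B #15). dp[11][15] = 8 confirms this is the maximum.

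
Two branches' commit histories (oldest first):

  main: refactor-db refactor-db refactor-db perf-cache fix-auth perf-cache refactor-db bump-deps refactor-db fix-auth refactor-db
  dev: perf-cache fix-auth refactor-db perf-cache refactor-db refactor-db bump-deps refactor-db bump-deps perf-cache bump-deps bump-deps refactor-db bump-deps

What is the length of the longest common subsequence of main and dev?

7

One common subsequence of length 7: perf-cache [4,1], fix-auth [5,2], perf-cache [6,4], refactor-db [7,6], bump-deps [8,7], refactor-db [9,8], refactor-db [11,13]. dp[11][14] = 7 confirms this is the maximum.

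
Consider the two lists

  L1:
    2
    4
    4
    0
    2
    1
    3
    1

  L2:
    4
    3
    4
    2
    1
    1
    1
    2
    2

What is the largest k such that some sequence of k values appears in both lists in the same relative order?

5

Let dp[i][j] be the LCS length of the first i values of L1 and the first j values of L2. dp[i][j] = dp[i-1][j-1]+1 when the i-th and j-th values match, else max(dp[i-1][j], dp[i][j-1]).
    ·  4  3  4  2  1  1  1  2  2
 ·  0  0  0  0  0  0  0  0  0  0
 2  0  0  0  0  1  1  1  1  1  1
 4  0  1  1  1  1  1  1  1  1  1
 4  0  1  1  2  2  2  2  2  2  2
 0  0  1  1  2  2  2  2  2  2  2
 2  0  1  1  2  3  3  3  3  3  3
 1  0  1  1  2  3  4  4  4  4  4
 3  0  1  2  2  3  4  4  4  4  4
 1  0  1  2  2  3  4  5  5  5  5
dp[8][9] = 5. One LCS (by backtracking along matches): 4, 4, 2, 1, 1.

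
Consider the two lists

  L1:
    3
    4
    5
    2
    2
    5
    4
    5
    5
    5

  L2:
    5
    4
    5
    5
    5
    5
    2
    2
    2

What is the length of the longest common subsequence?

5

Let dp[i][j] be the LCS length of the first i values of L1 and the first j values of L2. dp[i][j] = dp[i-1][j-1]+1 when the i-th and j-th values match, else max(dp[i-1][j], dp[i][j-1]).
    ·  5  4  5  5  5  5  2  2  2
 ·  0  0  0  0  0  0  0  0  0  0
 3  0  0  0  0  0  0  0  0  0  0
 4  0  0  1  1  1  1  1  1  1  1
 5  0  1  1  2  2  2  2  2  2  2
 2  0  1  1  2  2  2  2  3  3  3
 2  0  1  1  2  2  2  2  3  4  4
 5  0  1  1  2  3  3  3  3  4  4
 4  0  1  2  2  3  3  3  3  4  4
 5  0  1  2  3  3  4  4  4  4  4
 5  0  1  2  3  4  4  5  5  5  5
 5  0  1  2  3  4  5  5  5  5  5
dp[10][9] = 5. One LCS (by backtracking along matches): 4, 5, 5, 5, 5.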